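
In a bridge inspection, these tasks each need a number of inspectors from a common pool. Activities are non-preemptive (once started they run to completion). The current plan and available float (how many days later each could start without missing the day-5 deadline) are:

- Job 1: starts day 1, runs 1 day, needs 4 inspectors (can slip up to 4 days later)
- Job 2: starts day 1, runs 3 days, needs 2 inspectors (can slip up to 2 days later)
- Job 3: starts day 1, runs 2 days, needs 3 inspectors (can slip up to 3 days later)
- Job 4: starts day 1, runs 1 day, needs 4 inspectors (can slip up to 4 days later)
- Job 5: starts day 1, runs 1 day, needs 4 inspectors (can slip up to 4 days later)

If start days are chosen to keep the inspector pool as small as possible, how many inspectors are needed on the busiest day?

6

Early-start (Job 1@1, Job 2@1, Job 3@1, Job 4@1, Job 5@1) gives peak 17: d1:17  d2:5  d3:2  d4:0  d5:0.
Shift Job 3→2, Job 4→4, Job 5→5.
Schedule Job 1@1, Job 2@1, Job 3@2, Job 4@4, Job 5@5: d1:6  d2:5  d3:5  d4:4  d5:4 — peak 6.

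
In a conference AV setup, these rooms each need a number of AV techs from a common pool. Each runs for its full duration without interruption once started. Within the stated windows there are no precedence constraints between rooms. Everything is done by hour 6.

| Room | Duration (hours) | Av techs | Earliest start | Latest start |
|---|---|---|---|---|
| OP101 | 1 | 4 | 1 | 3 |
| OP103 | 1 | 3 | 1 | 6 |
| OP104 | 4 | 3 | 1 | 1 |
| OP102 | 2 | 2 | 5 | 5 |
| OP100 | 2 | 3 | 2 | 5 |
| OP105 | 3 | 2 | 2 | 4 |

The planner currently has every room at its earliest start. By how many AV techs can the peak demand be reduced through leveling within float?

Early-start peak: h1:10  h2:8  h3:8  h4:5  h5:2  h6:2 ⇒ 10.
Leveled (OP101@1, OP103@2, OP104@1, OP102@5, OP100@5, OP105@3): h1:7  h2:6  h3:5  h4:5  h5:7  h6:5 ⇒ 7.
Reduction 10 − 7 = 3.

3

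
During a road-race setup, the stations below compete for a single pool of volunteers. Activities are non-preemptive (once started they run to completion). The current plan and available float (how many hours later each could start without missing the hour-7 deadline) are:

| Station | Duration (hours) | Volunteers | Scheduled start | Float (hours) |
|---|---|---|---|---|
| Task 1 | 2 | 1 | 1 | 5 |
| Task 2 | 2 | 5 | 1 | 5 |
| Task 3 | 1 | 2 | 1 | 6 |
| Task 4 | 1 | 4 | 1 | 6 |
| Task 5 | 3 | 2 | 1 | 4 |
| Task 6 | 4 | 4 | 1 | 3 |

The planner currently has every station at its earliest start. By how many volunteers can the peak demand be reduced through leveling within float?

Early-start peak: h1:18  h2:12  h3:6  h4:4  h5:0  h6:0  h7:0 ⇒ 18.
Leveled (Task 1@1, Task 2@1, Task 3@3, Task 4@3, Task 5@4, Task 6@4): h1:6  h2:6  h3:6  h4:6  h5:6  h6:6  h7:4 ⇒ 6.
Reduction 18 − 6 = 12.

12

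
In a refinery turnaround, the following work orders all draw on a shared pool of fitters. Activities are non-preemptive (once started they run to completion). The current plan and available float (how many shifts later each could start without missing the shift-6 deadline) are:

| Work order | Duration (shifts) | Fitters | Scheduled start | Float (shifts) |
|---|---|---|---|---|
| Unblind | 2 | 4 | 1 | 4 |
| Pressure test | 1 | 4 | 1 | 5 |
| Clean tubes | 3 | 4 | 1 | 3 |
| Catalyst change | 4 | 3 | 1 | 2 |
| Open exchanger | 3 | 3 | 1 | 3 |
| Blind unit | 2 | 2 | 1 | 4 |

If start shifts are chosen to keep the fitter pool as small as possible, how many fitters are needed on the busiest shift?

Early-start (Unblind@1, Pressure test@1, Clean tubes@1, Catalyst change@1, Open exchanger@1, Blind unit@1) gives peak 20: s1:20  s2:16  s3:10  s4:3  s5:0  s6:0.
Shift Clean tubes→2, Catalyst change→3, Open exchanger→3.
Schedule Unblind@1, Pressure test@1, Clean tubes@2, Catalyst change@3, Open exchanger@3, Blind unit@1: s1:10  s2:10  s3:10  s4:10  s5:6  s6:3 — peak 10.

10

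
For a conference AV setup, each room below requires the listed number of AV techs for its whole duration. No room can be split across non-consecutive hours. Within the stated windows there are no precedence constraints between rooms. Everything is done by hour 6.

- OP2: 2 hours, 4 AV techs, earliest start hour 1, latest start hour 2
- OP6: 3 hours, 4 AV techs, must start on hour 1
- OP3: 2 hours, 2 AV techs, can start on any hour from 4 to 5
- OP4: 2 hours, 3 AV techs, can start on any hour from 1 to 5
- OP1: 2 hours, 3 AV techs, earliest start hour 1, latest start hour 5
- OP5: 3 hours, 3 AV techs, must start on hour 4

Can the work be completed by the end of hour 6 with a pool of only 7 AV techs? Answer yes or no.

Total AV tech-hours = 45; over 6 hours the average is 45/6 > 7, so some hour must exceed 7.

no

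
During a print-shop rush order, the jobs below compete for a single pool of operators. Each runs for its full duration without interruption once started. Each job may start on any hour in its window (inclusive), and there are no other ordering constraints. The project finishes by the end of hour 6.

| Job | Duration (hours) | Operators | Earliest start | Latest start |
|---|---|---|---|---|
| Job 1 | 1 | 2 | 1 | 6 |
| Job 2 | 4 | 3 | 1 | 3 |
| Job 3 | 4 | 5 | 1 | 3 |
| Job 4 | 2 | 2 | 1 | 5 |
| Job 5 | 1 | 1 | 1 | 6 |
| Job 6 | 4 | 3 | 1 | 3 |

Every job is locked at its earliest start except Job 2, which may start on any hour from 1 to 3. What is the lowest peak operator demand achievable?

13

Job 2@1: h1:16  h2:13  h3:11  h4:11  h5:0  h6:0 → peak 16
Job 2@2: h1:13  h2:13  h3:11  h4:11  h5:3  h6:0 → peak 13
Job 2@3: h1:13  h2:10  h3:11  h4:11  h5:3  h6:3 → peak 13
Best is Job 2@2, peak 13.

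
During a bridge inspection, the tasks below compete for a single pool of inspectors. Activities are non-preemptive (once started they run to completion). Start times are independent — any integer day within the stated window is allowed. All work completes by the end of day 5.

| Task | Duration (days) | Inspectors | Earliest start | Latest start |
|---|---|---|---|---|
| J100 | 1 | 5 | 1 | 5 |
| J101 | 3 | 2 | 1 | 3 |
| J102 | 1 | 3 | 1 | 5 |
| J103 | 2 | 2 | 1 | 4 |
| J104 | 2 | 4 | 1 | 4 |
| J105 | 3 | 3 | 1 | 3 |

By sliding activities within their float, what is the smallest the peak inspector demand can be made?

Early-start (J100@1, J101@1, J102@1, J103@1, J104@1, J105@1) gives peak 19: d1:19  d2:11  d3:5  d4:0  d5:0.
Shift J102→2, J103→2, J104→4, J105→3.
Schedule J100@1, J101@1, J102@2, J103@2, J104@4, J105@3: d1:7  d2:7  d3:7  d4:7  d5:7 — peak 7.
Total inspector-days = 35 over 5 days ⇒ peak ≥ ⌈35/5⌉ = 7, so 7 is optimal.

7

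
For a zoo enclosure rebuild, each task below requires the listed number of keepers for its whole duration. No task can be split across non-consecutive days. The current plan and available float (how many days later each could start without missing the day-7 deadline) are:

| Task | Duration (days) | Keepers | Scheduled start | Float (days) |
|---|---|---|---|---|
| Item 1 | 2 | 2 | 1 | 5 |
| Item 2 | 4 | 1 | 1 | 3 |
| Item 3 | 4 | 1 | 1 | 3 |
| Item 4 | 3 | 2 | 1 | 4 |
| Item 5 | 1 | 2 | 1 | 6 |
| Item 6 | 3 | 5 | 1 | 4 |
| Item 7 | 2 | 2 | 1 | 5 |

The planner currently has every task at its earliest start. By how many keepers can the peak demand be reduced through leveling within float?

Early-start peak: d1:15  d2:13  d3:9  d4:2  d5:0  d6:0  d7:0 ⇒ 15.
Leveled (Item 1@1, Item 2@1, Item 3@1, Item 4@1, Item 5@4, Item 6@5, Item 7@3): d1:6  d2:6  d3:6  d4:6  d5:5  d6:5  d7:5 ⇒ 6.
Reduction 15 − 6 = 9.

9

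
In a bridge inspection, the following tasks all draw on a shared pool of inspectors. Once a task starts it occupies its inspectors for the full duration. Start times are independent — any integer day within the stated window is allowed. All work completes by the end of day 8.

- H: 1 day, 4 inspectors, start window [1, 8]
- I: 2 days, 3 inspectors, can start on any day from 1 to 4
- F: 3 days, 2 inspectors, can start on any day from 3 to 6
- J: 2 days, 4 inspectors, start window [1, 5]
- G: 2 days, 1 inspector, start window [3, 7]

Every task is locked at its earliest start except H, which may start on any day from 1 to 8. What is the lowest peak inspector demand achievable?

H@1: d1:11  d2:7  d3:3  d4:3  d5:2  d6:0  d7:0  d8:0 → peak 11
H@2: d1:7  d2:11  d3:3  d4:3  d5:2  d6:0  d7:0  d8:0 → peak 11
H@3: d1:7  d2:7  d3:7  d4:3  d5:2  d6:0  d7:0  d8:0 → peak 7
H@4: d1:7  d2:7  d3:3  d4:7  d5:2  d6:0  d7:0  d8:0 → peak 7
H@5: d1:7  d2:7  d3:3  d4:3  d5:6  d6:0  d7:0  d8:0 → peak 7
H@6: d1:7  d2:7  d3:3  d4:3  d5:2  d6:4  d7:0  d8:0 → peak 7
H@7: d1:7  d2:7  d3:3  d4:3  d5:2  d6:0  d7:4  d8:0 → peak 7
H@8: d1:7  d2:7  d3:3  d4:3  d5:2  d6:0  d7:0  d8:4 → peak 7
Best is H@3, peak 7.

7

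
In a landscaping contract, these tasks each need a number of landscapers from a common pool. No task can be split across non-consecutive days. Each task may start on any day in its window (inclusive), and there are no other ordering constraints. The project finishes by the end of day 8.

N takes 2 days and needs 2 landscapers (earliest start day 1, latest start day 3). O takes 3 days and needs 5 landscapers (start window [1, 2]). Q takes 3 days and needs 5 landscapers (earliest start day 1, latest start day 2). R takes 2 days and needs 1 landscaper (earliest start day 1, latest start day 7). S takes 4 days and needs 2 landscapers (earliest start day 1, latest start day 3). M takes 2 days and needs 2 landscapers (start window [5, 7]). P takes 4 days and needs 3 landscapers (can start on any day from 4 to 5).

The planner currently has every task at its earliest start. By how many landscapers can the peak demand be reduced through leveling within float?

3

Early-start peak: d1:15  d2:15  d3:12  d4:5  d5:5  d6:5  d7:3  d8:0 ⇒ 15.
Leveled (N@1, O@1, Q@1, R@4, S@3, M@5, P@4): d1:12  d2:12  d3:12  d4:6  d5:8  d6:7  d7:3  d8:0 ⇒ 12.
Reduction 15 − 12 = 3.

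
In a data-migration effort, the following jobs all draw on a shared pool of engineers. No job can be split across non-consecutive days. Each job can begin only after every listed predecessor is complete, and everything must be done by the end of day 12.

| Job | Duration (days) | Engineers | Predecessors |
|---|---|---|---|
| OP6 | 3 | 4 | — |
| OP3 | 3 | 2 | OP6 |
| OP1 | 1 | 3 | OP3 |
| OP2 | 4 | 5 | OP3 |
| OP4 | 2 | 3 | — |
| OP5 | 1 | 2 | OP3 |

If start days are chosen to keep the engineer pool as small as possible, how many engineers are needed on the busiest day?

5

Early-start (OP6@1, OP3@4, OP1@7, OP2@7, OP4@1, OP5@7) gives peak 10: d1:7  d2:7  d3:4  d4:2  d5:2  d6:2  d7:10  d8:5  d9:5  d10:5  d11:0  d12:0.
Shift OP2→8, OP4→4.
Schedule OP6@1, OP3@4, OP1@7, OP2@8, OP4@4, OP5@7: d1:4  d2:4  d3:4  d4:5  d5:5  d6:2  d7:5  d8:5  d9:5  d10:5  d11:5  d12:0 — peak 5.
Total engineer-days = 49 over 12 days ⇒ peak ≥ ⌈49/12⌉ = 5, so 5 is optimal.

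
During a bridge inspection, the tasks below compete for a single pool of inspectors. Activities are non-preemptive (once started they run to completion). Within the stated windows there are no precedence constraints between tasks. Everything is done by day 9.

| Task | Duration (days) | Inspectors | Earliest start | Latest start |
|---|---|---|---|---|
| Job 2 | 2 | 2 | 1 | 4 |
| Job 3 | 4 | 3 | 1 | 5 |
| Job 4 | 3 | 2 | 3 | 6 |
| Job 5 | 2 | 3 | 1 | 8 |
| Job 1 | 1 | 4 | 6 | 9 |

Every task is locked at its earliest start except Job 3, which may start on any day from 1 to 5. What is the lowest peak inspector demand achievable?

Job 3@1: d1:8  d2:8  d3:5  d4:5  d5:2  d6:4  d7:0  d8:0  d9:0 → peak 8
Job 3@2: d1:5  d2:8  d3:5  d4:5  d5:5  d6:4  d7:0  d8:0  d9:0 → peak 8
Job 3@3: d1:5  d2:5  d3:5  d4:5  d5:5  d6:7  d7:0  d8:0  d9:0 → peak 7
Job 3@4: d1:5  d2:5  d3:2  d4:5  d5:5  d6:7  d7:3  d8:0  d9:0 → peak 7
Job 3@5: d1:5  d2:5  d3:2  d4:2  d5:5  d6:7  d7:3  d8:3  d9:0 → peak 7
Best is Job 3@3, peak 7.

7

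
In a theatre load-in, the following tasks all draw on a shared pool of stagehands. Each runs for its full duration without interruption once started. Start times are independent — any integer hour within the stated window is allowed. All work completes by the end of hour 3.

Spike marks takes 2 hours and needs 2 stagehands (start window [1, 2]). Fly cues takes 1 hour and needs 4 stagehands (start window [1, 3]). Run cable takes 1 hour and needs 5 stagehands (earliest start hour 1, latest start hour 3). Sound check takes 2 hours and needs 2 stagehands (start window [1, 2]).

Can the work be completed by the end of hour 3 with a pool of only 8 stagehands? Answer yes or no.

Schedule Spike marks@1, Fly cues@1, Run cable@3, Sound check@2: h1:6  h2:4  h3:7 — peak 7 ≤ 8.

yes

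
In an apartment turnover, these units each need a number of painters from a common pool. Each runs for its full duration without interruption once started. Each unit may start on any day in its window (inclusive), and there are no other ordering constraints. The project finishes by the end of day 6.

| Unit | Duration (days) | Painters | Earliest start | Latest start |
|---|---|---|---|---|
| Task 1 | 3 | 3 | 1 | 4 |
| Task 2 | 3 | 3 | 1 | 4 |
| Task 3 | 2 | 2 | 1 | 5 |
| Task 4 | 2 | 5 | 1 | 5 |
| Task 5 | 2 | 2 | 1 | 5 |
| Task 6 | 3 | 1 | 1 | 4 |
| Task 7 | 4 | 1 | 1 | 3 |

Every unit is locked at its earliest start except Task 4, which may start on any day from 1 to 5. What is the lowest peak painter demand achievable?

Task 4@1: d1:17  d2:17  d3:8  d4:1  d5:0  d6:0 → peak 17
Task 4@2: d1:12  d2:17  d3:13  d4:1  d5:0  d6:0 → peak 17
Task 4@3: d1:12  d2:12  d3:13  d4:6  d5:0  d6:0 → peak 13
Task 4@4: d1:12  d2:12  d3:8  d4:6  d5:5  d6:0 → peak 12
Task 4@5: d1:12  d2:12  d3:8  d4:1  d5:5  d6:5 → peak 12
Best is Task 4@4, peak 12.

12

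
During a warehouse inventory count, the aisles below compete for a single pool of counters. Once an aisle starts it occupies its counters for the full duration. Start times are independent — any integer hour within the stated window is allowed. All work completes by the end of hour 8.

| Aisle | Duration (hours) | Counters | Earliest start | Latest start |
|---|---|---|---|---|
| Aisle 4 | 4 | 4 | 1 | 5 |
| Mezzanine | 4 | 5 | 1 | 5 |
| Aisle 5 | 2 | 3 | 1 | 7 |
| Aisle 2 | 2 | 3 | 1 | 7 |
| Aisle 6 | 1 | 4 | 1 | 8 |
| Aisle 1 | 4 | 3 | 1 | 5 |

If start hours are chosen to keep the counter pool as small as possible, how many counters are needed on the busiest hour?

9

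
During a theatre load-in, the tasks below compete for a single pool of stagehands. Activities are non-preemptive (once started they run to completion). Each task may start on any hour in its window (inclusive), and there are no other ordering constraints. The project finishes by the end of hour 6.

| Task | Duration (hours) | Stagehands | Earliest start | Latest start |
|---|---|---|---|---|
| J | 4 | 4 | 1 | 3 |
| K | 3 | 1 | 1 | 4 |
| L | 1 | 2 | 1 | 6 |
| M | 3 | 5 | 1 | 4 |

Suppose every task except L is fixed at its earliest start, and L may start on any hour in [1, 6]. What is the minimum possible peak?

10

L@1: h1:12  h2:10  h3:10  h4:4  h5:0  h6:0 → peak 12
L@2: h1:10  h2:12  h3:10  h4:4  h5:0  h6:0 → peak 12
L@3: h1:10  h2:10  h3:12  h4:4  h5:0  h6:0 → peak 12
L@4: h1:10  h2:10  h3:10  h4:6  h5:0  h6:0 → peak 10
L@5: h1:10  h2:10  h3:10  h4:4  h5:2  h6:0 → peak 10
L@6: h1:10  h2:10  h3:10  h4:4  h5:0  h6:2 → peak 10
Best is L@4, peak 10.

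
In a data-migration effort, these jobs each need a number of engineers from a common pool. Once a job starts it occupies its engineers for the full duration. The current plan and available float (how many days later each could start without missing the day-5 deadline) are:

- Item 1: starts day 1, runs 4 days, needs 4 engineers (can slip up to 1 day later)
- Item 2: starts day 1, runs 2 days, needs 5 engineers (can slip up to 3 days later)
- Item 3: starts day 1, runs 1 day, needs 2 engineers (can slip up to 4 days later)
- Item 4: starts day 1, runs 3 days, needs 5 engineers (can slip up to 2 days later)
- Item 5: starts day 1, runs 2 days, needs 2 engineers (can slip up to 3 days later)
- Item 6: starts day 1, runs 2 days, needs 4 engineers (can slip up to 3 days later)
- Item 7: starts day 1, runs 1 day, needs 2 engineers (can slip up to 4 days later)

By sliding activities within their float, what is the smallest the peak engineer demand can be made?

Early-start (Item 1@1, Item 2@1, Item 3@1, Item 4@1, Item 5@1, Item 6@1, Item 7@1) gives peak 24: d1:24  d2:20  d3:9  d4:4  d5:0.
Shift Item 4→3, Item 6→3, Item 7→2.
Schedule Item 1@1, Item 2@1, Item 3@1, Item 4@3, Item 5@1, Item 6@3, Item 7@2: d1:13  d2:13  d3:13  d4:13  d5:5 — peak 13.

13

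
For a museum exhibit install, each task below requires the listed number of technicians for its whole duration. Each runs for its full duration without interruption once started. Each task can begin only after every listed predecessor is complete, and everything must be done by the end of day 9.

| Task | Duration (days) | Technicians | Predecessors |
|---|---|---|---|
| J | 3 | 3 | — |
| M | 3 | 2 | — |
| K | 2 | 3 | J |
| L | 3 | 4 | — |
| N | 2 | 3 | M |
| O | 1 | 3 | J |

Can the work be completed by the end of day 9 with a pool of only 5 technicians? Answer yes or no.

no

The minimum achievable peak is 6; 5 < 6, so no feasible schedule stays within the cap.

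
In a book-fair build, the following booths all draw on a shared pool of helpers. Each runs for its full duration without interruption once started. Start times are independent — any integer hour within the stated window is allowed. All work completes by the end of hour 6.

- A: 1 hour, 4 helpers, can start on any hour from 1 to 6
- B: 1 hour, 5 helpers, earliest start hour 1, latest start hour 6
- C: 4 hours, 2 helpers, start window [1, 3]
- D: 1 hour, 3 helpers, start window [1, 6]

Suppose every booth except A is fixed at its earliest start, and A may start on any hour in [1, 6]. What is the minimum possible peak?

10

A@1: h1:14  h2:2  h3:2  h4:2  h5:0  h6:0 → peak 14
A@2: h1:10  h2:6  h3:2  h4:2  h5:0  h6:0 → peak 10
A@3: h1:10  h2:2  h3:6  h4:2  h5:0  h6:0 → peak 10
A@4: h1:10  h2:2  h3:2  h4:6  h5:0  h6:0 → peak 10
A@5: h1:10  h2:2  h3:2  h4:2  h5:4  h6:0 → peak 10
A@6: h1:10  h2:2  h3:2  h4:2  h5:0  h6:4 → peak 10
Best is A@2, peak 10.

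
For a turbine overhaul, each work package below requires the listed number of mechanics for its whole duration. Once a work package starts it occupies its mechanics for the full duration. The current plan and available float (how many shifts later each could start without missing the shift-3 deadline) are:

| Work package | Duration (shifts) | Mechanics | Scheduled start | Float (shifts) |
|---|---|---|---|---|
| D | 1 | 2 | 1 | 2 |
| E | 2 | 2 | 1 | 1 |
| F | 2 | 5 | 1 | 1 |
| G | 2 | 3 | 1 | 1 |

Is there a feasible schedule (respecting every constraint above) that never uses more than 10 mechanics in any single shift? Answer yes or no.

Schedule D@1, E@1, F@1, G@2: s1:9  s2:10  s3:3 — peak 10 ≤ 10.

yes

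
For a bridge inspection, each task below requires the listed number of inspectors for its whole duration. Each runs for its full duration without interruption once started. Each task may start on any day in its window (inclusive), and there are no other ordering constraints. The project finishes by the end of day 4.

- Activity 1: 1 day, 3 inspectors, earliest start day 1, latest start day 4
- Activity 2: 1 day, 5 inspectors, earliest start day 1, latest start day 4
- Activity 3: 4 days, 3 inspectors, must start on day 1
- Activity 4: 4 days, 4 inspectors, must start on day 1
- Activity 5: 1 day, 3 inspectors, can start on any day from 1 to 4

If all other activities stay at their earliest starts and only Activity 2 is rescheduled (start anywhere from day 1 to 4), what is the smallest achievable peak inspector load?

Activity 2@1: d1:18  d2:7  d3:7  d4:7 → peak 18
Activity 2@2: d1:13  d2:12  d3:7  d4:7 → peak 13
Activity 2@3: d1:13  d2:7  d3:12  d4:7 → peak 13
Activity 2@4: d1:13  d2:7  d3:7  d4:12 → peak 13
Best is Activity 2@2, peak 13.

13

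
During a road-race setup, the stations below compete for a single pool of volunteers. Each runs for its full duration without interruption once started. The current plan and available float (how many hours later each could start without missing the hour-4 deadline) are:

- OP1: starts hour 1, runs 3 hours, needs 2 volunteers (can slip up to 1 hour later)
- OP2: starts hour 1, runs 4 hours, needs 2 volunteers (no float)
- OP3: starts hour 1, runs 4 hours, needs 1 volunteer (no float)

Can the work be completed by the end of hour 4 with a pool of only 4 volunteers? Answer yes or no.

no

Total volunteer-hours = 18; over 4 hours the average is 18/4 > 4, so some hour must exceed 4.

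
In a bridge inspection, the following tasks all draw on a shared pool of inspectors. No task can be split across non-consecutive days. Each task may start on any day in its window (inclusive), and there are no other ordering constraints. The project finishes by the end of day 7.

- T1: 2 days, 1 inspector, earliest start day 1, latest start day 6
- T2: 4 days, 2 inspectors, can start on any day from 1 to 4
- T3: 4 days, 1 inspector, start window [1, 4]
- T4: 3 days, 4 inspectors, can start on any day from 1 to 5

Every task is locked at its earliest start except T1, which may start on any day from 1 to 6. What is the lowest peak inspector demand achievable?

7

T1@1: d1:8  d2:8  d3:7  d4:3  d5:0  d6:0  d7:0 → peak 8
T1@2: d1:7  d2:8  d3:8  d4:3  d5:0  d6:0  d7:0 → peak 8
T1@3: d1:7  d2:7  d3:8  d4:4  d5:0  d6:0  d7:0 → peak 8
T1@4: d1:7  d2:7  d3:7  d4:4  d5:1  d6:0  d7:0 → peak 7
T1@5: d1:7  d2:7  d3:7  d4:3  d5:1  d6:1  d7:0 → peak 7
T1@6: d1:7  d2:7  d3:7  d4:3  d5:0  d6:1  d7:1 → peak 7
Best is T1@4, peak 7.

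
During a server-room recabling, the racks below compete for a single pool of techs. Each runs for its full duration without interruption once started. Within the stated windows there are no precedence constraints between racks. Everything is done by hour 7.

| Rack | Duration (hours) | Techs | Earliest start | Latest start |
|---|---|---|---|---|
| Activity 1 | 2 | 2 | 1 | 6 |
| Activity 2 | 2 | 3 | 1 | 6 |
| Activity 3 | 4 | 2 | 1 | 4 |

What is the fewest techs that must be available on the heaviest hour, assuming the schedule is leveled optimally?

4

Early-start (Activity 1@1, Activity 2@1, Activity 3@1) gives peak 7: h1:7  h2:7  h3:2  h4:2  h5:0  h6:0  h7:0.
Shift Activity 2→5.
Schedule Activity 1@1, Activity 2@5, Activity 3@1: h1:4  h2:4  h3:2  h4:2  h5:3  h6:3  h7:0 — peak 4.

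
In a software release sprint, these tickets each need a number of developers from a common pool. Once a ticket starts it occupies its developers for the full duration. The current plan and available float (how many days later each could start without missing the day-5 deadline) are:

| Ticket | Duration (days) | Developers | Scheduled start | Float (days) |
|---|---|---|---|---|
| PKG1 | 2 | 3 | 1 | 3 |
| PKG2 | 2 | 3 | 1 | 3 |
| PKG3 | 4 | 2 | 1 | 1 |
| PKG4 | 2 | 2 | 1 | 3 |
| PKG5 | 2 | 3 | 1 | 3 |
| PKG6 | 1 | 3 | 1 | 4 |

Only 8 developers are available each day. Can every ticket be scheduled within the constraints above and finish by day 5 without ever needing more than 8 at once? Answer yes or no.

Schedule PKG1@1, PKG2@1, PKG3@1, PKG4@3, PKG5@3, PKG6@5: d1:8  d2:8  d3:7  d4:7  d5:3 — peak 8 ≤ 8.

yes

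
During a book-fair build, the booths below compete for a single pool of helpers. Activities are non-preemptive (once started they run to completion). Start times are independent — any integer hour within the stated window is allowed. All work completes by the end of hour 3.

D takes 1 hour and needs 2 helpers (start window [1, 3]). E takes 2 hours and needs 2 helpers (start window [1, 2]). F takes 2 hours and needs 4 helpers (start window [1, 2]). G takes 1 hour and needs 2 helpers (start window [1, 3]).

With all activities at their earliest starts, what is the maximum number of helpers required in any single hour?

10

Early-start schedule: D@1, E@1, F@1, G@1.
Load per hour: hour 1: 10, hour 2: 6, hour 3: 0.
Peak is 10.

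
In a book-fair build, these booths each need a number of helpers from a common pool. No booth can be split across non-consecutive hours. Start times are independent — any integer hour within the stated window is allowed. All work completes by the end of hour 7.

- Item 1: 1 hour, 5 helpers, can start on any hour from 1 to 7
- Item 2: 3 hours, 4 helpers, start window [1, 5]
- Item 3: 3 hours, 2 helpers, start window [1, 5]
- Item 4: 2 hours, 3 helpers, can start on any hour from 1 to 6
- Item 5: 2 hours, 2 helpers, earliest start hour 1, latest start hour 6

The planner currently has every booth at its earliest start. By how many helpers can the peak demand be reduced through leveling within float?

10

Early-start peak: h1:16  h2:11  h3:6  h4:0  h5:0  h6:0  h7:0 ⇒ 16.
Leveled (Item 1@1, Item 2@2, Item 3@2, Item 4@5, Item 5@5): h1:5  h2:6  h3:6  h4:6  h5:5  h6:5  h7:0 ⇒ 6.
Reduction 16 − 6 = 10.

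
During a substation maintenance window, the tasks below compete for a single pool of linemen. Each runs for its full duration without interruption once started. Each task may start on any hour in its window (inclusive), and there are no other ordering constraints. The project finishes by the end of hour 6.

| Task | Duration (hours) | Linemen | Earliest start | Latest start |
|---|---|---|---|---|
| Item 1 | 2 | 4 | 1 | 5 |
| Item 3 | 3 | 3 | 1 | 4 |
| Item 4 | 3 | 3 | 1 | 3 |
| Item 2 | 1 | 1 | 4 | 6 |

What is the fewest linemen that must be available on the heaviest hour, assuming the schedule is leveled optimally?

6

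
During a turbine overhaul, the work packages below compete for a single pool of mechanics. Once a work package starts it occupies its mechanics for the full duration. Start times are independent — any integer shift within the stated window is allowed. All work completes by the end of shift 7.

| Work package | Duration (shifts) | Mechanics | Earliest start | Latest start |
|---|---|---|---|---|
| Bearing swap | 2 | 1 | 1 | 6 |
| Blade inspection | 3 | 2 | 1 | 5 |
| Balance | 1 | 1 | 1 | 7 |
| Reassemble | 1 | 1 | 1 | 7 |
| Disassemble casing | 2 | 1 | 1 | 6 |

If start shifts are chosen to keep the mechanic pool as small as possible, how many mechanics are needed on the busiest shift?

Early-start (Bearing swap@1, Blade inspection@1, Balance@1, Reassemble@1, Disassemble casing@1) gives peak 6: s1:6  s2:4  s3:2  s4:0  s5:0  s6:0  s7:0.
Shift Blade inspection→3, Reassemble→2, Disassemble casing→6.
Schedule Bearing swap@1, Blade inspection@3, Balance@1, Reassemble@2, Disassemble casing@6: s1:2  s2:2  s3:2  s4:2  s5:2  s6:1  s7:1 — peak 2.
Total mechanic-shifts = 12 over 7 shifts ⇒ peak ≥ ⌈12/7⌉ = 2, so 2 is optimal.

2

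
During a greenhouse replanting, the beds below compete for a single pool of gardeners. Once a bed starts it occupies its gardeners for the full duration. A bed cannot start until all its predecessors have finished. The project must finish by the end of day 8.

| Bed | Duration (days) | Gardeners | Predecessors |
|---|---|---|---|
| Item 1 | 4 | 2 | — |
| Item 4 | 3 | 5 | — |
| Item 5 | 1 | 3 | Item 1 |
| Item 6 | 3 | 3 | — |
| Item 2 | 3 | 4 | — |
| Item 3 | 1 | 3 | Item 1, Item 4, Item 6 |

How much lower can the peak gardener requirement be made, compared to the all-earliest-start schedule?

Early-start peak: d1:14  d2:14  d3:14  d4:2  d5:6  d6:0  d7:0  d8:0 ⇒ 14.
Leveled (Item 1@1, Item 4@1, Item 5@5, Item 6@4, Item 2@6, Item 3@7): d1:7  d2:7  d3:7  d4:5  d5:6  d6:7  d7:7  d8:4 ⇒ 7.
Reduction 14 − 7 = 7.

7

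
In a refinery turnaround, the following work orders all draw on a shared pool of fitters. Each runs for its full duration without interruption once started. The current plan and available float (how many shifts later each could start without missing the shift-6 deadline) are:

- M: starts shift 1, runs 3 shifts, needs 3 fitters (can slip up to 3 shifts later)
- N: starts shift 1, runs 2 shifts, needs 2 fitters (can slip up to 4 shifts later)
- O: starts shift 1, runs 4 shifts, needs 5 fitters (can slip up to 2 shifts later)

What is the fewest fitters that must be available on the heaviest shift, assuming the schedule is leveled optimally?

Early-start (M@1, N@1, O@1) gives peak 10: s1:10  s2:10  s3:8  s4:5  s5:0  s6:0.
Shift O→3.
Schedule M@1, N@1, O@3: s1:5  s2:5  s3:8  s4:5  s5:5  s6:5 — peak 8.

8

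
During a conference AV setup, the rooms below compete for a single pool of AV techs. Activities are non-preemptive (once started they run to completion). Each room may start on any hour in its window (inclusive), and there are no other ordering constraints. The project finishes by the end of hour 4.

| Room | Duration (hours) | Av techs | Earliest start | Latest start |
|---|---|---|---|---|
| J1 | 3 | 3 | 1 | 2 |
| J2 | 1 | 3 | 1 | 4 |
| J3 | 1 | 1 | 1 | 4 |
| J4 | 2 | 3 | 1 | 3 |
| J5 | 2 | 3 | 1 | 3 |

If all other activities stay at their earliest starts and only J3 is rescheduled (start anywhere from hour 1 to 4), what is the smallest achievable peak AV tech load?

12

J3@1: h1:13  h2:9  h3:3  h4:0 → peak 13
J3@2: h1:12  h2:10  h3:3  h4:0 → peak 12
J3@3: h1:12  h2:9  h3:4  h4:0 → peak 12
J3@4: h1:12  h2:9  h3:3  h4:1 → peak 12
Best is J3@2, peak 12.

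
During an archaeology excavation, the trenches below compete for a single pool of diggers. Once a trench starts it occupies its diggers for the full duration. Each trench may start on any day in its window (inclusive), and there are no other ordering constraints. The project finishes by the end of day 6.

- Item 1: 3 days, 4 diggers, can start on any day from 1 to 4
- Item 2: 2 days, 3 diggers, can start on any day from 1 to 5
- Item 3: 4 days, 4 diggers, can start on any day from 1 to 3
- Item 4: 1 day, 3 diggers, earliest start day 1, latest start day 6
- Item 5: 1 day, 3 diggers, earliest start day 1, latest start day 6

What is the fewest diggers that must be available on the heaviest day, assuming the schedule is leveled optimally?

8

Early-start (Item 1@1, Item 2@1, Item 3@1, Item 4@1, Item 5@1) gives peak 17: d1:17  d2:11  d3:8  d4:4  d5:0  d6:0.
Shift Item 3→3, Item 4→4, Item 5→5.
Schedule Item 1@1, Item 2@1, Item 3@3, Item 4@4, Item 5@5: d1:7  d2:7  d3:8  d4:7  d5:7  d6:4 — peak 8.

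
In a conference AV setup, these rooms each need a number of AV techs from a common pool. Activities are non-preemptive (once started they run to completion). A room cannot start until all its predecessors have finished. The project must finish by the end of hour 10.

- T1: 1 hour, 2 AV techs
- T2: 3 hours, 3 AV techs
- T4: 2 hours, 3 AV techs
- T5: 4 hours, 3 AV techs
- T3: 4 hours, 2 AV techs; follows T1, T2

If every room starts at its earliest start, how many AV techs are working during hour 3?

At early start, hour 3 has: T2, T5.
Demand: 3 + 3 = 6.

6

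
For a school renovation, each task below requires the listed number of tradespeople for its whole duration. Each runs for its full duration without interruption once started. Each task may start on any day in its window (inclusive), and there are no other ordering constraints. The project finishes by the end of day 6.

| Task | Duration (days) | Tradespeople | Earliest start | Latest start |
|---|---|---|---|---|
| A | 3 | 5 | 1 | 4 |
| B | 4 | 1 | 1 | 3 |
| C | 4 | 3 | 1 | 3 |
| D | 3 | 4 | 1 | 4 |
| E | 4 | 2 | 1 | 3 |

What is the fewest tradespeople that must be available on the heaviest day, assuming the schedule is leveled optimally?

11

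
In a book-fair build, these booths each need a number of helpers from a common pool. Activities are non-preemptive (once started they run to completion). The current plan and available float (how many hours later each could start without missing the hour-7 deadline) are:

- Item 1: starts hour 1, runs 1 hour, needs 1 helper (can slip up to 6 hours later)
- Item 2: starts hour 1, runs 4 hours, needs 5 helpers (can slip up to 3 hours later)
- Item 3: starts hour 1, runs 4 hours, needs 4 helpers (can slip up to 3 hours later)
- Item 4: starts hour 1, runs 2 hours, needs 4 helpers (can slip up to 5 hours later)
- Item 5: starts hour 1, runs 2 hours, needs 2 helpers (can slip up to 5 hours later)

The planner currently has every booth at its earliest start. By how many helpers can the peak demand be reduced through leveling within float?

Early-start peak: h1:16  h2:15  h3:9  h4:9  h5:0  h6:0  h7:0 ⇒ 16.
Leveled (Item 1@1, Item 2@1, Item 3@2, Item 4@5, Item 5@6): h1:6  h2:9  h3:9  h4:9  h5:8  h6:6  h7:2 ⇒ 9.
Reduction 16 − 9 = 7.

7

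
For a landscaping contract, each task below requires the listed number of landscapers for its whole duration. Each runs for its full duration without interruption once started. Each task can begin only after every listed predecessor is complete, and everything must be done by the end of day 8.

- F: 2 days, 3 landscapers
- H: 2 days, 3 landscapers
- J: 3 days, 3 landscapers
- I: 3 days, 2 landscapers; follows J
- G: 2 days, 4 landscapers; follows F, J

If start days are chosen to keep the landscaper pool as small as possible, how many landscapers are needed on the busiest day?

6

Early-start (F@1, H@1, J@1, I@4, G@4) gives peak 9: d1:9  d2:9  d3:3  d4:6  d5:6  d6:2  d7:0  d8:0.
Shift J→3, I→6, G→6.
Schedule F@1, H@1, J@3, I@6, G@6: d1:6  d2:6  d3:3  d4:3  d5:3  d6:6  d7:6  d8:2 — peak 6.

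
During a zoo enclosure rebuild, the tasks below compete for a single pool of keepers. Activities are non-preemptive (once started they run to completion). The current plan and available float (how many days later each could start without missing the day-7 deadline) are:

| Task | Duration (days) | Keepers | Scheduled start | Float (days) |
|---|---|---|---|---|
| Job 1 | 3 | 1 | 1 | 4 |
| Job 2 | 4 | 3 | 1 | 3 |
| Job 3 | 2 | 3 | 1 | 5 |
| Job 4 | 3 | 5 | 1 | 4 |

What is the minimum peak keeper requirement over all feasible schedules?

6

Early-start (Job 1@1, Job 2@1, Job 3@1, Job 4@1) gives peak 12: d1:12  d2:12  d3:9  d4:3  d5:0  d6:0  d7:0.
Shift Job 2→4, Job 3→4.
Schedule Job 1@1, Job 2@4, Job 3@4, Job 4@1: d1:6  d2:6  d3:6  d4:6  d5:6  d6:3  d7:3 — peak 6.
Total keeper-days = 36 over 7 days ⇒ peak ≥ ⌈36/7⌉ = 6, so 6 is optimal.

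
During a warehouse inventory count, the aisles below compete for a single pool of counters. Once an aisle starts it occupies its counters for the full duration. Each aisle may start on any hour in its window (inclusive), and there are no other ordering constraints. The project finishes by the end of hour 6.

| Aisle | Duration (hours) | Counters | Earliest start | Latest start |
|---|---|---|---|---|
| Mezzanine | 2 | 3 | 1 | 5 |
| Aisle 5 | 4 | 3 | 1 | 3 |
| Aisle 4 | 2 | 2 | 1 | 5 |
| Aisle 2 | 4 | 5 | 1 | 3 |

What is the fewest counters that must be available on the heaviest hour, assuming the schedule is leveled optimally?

8

Early-start (Mezzanine@1, Aisle 5@1, Aisle 4@1, Aisle 2@1) gives peak 13: h1:13  h2:13  h3:8  h4:8  h5:0  h6:0.
Shift Aisle 2→3.
Schedule Mezzanine@1, Aisle 5@1, Aisle 4@1, Aisle 2@3: h1:8  h2:8  h3:8  h4:8  h5:5  h6:5 — peak 8.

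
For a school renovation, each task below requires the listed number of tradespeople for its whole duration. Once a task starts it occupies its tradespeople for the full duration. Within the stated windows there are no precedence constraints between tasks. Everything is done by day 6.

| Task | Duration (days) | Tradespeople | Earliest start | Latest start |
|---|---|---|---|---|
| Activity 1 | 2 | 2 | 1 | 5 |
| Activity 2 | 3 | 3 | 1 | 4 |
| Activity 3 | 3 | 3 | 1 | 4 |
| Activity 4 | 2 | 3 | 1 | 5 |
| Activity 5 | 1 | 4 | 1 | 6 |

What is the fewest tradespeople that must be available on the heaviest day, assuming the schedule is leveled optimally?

Early-start (Activity 1@1, Activity 2@1, Activity 3@1, Activity 4@1, Activity 5@1) gives peak 15: d1:15  d2:11  d3:6  d4:0  d5:0  d6:0.
Shift Activity 3→3, Activity 4→4, Activity 5→6.
Schedule Activity 1@1, Activity 2@1, Activity 3@3, Activity 4@4, Activity 5@6: d1:5  d2:5  d3:6  d4:6  d5:6  d6:4 — peak 6.
Total tradesperson-days = 32 over 6 days ⇒ peak ≥ ⌈32/6⌉ = 6, so 6 is optimal.

6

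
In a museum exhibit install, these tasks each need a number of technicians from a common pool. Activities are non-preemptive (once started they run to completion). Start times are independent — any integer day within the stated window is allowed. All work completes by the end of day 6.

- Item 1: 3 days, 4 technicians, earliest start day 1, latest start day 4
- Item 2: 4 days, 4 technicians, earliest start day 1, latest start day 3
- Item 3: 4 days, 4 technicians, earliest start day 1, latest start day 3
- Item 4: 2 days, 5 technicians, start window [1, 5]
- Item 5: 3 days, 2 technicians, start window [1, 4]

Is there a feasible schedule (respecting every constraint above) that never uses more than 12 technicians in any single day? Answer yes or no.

Schedule Item 1@1, Item 2@1, Item 3@1, Item 4@5, Item 5@4: d1:12  d2:12  d3:12  d4:10  d5:7  d6:7 — peak 12 ≤ 12.

yes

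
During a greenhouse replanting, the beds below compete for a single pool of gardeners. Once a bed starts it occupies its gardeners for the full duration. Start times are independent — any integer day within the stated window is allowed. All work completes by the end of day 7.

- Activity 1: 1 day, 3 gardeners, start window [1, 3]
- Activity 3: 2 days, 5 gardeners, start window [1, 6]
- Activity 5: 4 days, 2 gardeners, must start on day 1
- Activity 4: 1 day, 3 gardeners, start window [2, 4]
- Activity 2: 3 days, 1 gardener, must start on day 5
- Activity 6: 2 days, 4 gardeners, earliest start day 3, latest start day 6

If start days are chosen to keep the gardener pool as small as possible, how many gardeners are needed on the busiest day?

6

Early-start (Activity 1@1, Activity 3@1, Activity 5@1, Activity 4@2, Activity 2@5, Activity 6@3) gives peak 10: d1:10  d2:10  d3:6  d4:6  d5:1  d6:1  d7:1.
Shift Activity 3→5.
Schedule Activity 1@1, Activity 3@5, Activity 5@1, Activity 4@2, Activity 2@5, Activity 6@3: d1:5  d2:5  d3:6  d4:6  d5:6  d6:6  d7:1 — peak 6.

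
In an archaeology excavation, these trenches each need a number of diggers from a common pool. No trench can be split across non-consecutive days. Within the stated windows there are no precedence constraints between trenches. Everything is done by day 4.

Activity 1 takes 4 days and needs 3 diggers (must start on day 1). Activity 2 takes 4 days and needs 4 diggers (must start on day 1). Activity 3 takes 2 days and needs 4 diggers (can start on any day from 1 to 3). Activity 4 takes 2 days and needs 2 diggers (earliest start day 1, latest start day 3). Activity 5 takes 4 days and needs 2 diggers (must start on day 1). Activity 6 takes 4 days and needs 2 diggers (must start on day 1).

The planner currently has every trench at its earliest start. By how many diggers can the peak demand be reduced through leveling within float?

2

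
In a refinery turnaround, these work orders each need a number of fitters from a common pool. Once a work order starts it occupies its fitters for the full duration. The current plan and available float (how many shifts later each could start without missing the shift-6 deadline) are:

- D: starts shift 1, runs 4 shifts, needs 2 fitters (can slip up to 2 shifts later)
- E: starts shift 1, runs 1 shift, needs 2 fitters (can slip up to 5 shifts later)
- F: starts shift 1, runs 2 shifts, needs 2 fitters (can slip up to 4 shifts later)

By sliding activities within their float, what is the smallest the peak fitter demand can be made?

Early-start (D@1, E@1, F@1) gives peak 6: s1:6  s2:4  s3:2  s4:2  s5:0  s6:0.
Shift F→2.
Schedule D@1, E@1, F@2: s1:4  s2:4  s3:4  s4:2  s5:0  s6:0 — peak 4.

4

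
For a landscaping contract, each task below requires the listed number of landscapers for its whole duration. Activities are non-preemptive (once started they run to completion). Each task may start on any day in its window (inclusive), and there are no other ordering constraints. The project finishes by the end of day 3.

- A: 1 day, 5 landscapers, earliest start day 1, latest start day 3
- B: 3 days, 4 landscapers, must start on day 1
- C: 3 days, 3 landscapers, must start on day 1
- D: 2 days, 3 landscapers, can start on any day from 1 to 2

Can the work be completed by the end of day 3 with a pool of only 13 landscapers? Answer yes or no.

yes

Schedule A@1, B@1, C@1, D@2: d1:12  d2:10  d3:10 — peak 12 ≤ 13.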